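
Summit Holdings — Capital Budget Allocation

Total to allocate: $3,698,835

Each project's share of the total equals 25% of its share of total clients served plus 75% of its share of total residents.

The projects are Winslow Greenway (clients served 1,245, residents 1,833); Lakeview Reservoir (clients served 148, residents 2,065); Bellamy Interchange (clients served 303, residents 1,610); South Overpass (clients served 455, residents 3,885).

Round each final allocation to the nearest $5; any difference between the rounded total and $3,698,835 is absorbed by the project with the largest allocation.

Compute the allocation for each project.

Winslow Greenway: $1,076,580 | Lakeview Reservoir: $673,500 | Bellamy Interchange: $605,755 | South Overpass: $1,343,000

Totals — clients served 2,151, residents 9,393.
Composite weights (25% clients served + 75% residents): Winslow Greenway 0.2911; Lakeview Reservoir 0.1821; Bellamy Interchange 0.1638; South Overpass 0.3631.
Pro-rata amounts: Winslow Greenway 1,076,579.70; Lakeview Reservoir 673,501.36; Bellamy Interchange 605,755.83; South Overpass 1,342,998.12.
At nearest $5: Winslow Greenway $1,076,580; Lakeview Reservoir $673,500; Bellamy Interchange $605,755; South Overpass $1,343,000. Sum = $3,698,835.
No rounding difference to absorb.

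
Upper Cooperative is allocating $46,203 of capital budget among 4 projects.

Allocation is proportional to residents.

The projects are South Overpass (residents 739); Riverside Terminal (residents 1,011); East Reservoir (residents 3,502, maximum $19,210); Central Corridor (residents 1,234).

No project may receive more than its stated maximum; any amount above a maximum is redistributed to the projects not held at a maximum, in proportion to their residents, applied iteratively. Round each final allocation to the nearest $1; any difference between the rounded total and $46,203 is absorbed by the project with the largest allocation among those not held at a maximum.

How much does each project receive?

South Overpass: $6,685 | Riverside Terminal: $9,145 | East Reservoir: $19,210 | Central Corridor: $11,163

Total residents = 6,486.
Proportional shares (ignoring caps): South Overpass 5,264.26; Riverside Terminal 7,201.86; East Reservoir 24,946.49; Central Corridor 8,790.40.
Held at cap: East Reservoir ($19,210); balance $26,993 reallocated over remaining residents 2,984.
Redistributed shares: South Overpass 6,684.93 → $6,685; Riverside Terminal 9,145.42 → $9,145; Central Corridor 11,162.65 → $11,163.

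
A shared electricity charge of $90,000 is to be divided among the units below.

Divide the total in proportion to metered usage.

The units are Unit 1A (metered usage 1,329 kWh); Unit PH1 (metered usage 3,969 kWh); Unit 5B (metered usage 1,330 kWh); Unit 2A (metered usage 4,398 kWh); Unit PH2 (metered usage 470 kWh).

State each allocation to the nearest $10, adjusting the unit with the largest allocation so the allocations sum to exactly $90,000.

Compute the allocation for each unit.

Combined metered usage = 11,496.
Proportional shares: Unit 1A 1,329/11,496 × $90,000 = 10,404.49; Unit PH1 3,969/11,496 × $90,000 = 31,072.55; Unit 5B 1,330/11,496 × $90,000 = 10,412.32; Unit 2A 4,398/11,496 × $90,000 = 34,431.11; Unit PH2 470/11,496 × $90,000 = 3,679.54.
Rounded to nearest $10: Unit 1A $10,400; Unit PH1 $31,070; Unit 5B $10,410; Unit 2A $34,430; Unit PH2 $3,680. Sum = $89,990.
Difference $90,000 − $89,990 = +$10 applied to largest allocation (Unit 2A): Unit 2A becomes $34,440.

Unit 1A: $10,400 · Unit PH1: $31,070 · Unit 5B: $10,410 · Unit 2A: $34,440 · Unit PH2: $3,680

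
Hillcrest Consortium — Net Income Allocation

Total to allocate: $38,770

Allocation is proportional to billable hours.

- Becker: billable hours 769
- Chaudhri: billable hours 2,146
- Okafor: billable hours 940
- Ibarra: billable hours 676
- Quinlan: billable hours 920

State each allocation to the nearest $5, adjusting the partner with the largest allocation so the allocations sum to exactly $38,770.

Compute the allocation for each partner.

Billable hours total: 5,451.
Unrounded shares: Becker 769/5,451 × $38,770 = 5,469.48; Chaudhri 2,146/5,451 × $38,770 = 15,263.33; Okafor 940/5,451 × $38,770 = 6,685.71; Ibarra 676/5,451 × $38,770 = 4,808.02; Quinlan 920/5,451 × $38,770 = 6,543.46.
After rounding ($5): Becker $5,470; Chaudhri $15,265; Okafor $6,685; Ibarra $4,810; Quinlan $6,545. Sum = $38,775.
Difference $38,770 − $38,775 = −$5 applied to largest allocation (Chaudhri): Chaudhri becomes $15,260.

Becker: $5,470 | Chaudhri: $15,260 | Okafor: $6,685 | Ibarra: $4,810 | Quinlan: $6,545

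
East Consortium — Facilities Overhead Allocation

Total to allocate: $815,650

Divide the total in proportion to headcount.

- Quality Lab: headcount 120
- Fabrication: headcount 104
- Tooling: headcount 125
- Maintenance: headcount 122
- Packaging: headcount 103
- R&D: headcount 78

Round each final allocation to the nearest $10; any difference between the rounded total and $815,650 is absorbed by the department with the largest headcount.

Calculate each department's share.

Quality Lab: $150,120; Fabrication: $130,100; Tooling: $156,380; Maintenance: $152,620; Packaging: $128,850; R&D: $97,580

Total headcount = 652.
Pro-rata amounts: Quality Lab 120/652 × $815,650 = 150,119.63; Fabrication 104/652 × $815,650 = 130,103.68; Tooling 125/652 × $815,650 = 156,374.62; Maintenance 122/652 × $815,650 = 152,621.63; Packaging 103/652 × $815,650 = 128,852.68; R&D 78/652 × $815,650 = 97,577.76.
Rounded to nearest $10: Quality Lab $150,120; Fabrication $130,100; Tooling $156,370; Maintenance $152,620; Packaging $128,850; R&D $97,580. Sum = $815,640.
Difference $815,650 − $815,640 = +$10 applied to largest headcount (Tooling): Tooling becomes $156,380.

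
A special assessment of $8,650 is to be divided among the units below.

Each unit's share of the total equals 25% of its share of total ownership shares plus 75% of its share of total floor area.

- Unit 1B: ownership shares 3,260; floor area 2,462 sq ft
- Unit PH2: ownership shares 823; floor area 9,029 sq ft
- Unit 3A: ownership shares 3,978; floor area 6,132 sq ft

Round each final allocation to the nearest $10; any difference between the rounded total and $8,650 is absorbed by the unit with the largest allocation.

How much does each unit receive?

Totals — ownership shares 8,061, floor area 17,623.
Combined weights (25% ownership shares + 75% floor area): Unit 1B 0.2059; Unit PH2 0.4098; Unit 3A 0.3843.
Raw shares: Unit 1B 1,780.88; Unit PH2 3,544.60; Unit 3A 3,324.52.
After rounding ($10): Unit 1B $1,780; Unit PH2 $3,540; Unit 3A $3,320. Sum = $8,640.
Difference $8,650 − $8,640 = +$10 applied to largest allocation (Unit PH2): Unit PH2 becomes $3,550.

Unit 1B: $1,780 | Unit PH2: $3,550 | Unit 3A: $3,320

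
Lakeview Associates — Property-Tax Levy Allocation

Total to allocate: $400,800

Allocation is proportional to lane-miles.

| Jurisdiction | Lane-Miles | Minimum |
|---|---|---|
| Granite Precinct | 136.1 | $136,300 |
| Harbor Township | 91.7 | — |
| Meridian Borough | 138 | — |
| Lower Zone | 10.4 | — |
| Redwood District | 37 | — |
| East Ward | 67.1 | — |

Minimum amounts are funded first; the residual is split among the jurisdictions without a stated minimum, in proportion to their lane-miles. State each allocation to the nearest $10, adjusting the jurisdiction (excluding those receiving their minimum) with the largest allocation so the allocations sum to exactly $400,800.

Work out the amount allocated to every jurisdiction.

Granite Precinct: $136,300 · Harbor Township: $70,470 · Meridian Borough: $106,050 · Lower Zone: $7,990 · Redwood District: $28,430 · East Ward: $51,560

Minimums first: Granite Precinct $136,300. Remaining pool $264,500.
Remaining pool split over remaining lane-miles 344.2: Harbor Township 70,466.73 → $70,470; Meridian Borough 106,045.90 → $106,050; Lower Zone 7,991.87 → $7,990; Redwood District 28,432.60 → $28,430; East Ward 51,562.90 → $51,560.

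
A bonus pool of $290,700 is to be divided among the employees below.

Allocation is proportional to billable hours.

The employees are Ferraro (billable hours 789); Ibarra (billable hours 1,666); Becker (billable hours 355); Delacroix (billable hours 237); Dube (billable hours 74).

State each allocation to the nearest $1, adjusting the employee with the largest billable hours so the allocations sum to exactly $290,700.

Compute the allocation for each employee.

Ferraro: $73,490 · Ibarra: $155,176 · Becker: $33,066 · Delacroix: $22,075 · Dube: $6,893

Billable hours total: 789 + 1,666 + 355 + 237 + 74 = 3,121.
Proportional shares: Ferraro 73,490.00; Ibarra 155,176.61; Becker 33,065.84; Delacroix 22,074.94; Dube 6,892.60.
At nearest $1: Ferraro $73,490; Ibarra $155,177; Becker $33,066; Delacroix $22,075; Dube $6,893. Sum = $290,701.
Difference $290,700 − $290,701 = −$1 applied to largest billable hours (Ibarra): Ibarra becomes $155,176.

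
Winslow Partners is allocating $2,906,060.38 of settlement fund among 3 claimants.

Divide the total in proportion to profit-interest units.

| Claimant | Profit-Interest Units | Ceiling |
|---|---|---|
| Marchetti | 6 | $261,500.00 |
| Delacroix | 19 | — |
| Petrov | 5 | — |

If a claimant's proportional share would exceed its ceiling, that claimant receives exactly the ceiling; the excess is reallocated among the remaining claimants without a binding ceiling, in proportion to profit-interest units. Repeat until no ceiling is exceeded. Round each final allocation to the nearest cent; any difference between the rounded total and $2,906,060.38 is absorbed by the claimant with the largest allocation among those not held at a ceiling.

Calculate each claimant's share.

Marchetti: $261,500.00; Delacroix: $2,093,610.30; Petrov: $550,950.08

Total profit-interest units = 30.
Pro-rata shares before constraints: Marchetti 581,212.0760; Delacroix 1,840,504.9073; Petrov 484,343.3967.
Held at cap: Marchetti ($261,500.00); residual $2,644,560.38 reallocated over remaining profit-interest units 24.
Redistributed shares: Delacroix 2,093,610.3008 → $2,093,610.30; Petrov 550,950.0792 → $550,950.08.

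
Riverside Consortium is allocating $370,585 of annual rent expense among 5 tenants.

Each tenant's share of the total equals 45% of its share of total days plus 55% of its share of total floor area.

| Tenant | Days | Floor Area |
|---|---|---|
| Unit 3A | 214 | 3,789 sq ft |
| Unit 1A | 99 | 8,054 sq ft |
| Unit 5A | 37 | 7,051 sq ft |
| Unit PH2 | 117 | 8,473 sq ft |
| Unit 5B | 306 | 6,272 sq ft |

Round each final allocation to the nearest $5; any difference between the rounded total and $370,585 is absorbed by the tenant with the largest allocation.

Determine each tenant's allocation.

Unit 3A: $69,125; Unit 1A: $70,160; Unit 5A: $50,705; Unit PH2: $76,580; Unit 5B: $104,015

Totals — days 773, floor area 33,639.
Composite weights (45% days + 55% floor area): Unit 3A 0.1865; Unit 1A 0.1893; Unit 5A 0.1368; Unit PH2 0.2066; Unit 5B 0.2807.
Unrounded shares: Unit 3A 69,125.21; Unit 1A 70,157.69; Unit 5A 50,704.85; Unit PH2 76,579.68; Unit 5B 104,017.56.
At nearest $5: Unit 3A $69,125; Unit 1A $70,160; Unit 5A $50,705; Unit PH2 $76,580; Unit 5B $104,020. Sum = $370,590.
Difference $370,585 − $370,590 = −$5 applied to largest allocation (Unit 5B): Unit 5B becomes $104,015.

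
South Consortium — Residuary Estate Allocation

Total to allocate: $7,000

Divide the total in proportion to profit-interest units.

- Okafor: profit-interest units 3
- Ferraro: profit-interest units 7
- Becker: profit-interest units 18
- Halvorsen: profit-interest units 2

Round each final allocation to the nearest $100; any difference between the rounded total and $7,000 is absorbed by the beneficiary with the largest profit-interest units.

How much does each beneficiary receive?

Okafor: $700 · Ferraro: $1,600 · Becker: $4,200 · Halvorsen: $500

Profit-interest units total: 3 + 7 + 18 + 2 = 30.
Raw shares: Okafor 700.00; Ferraro 1,633.33; Becker 4,200.00; Halvorsen 466.67.
Rounded to nearest $100: Okafor $700; Ferraro $1,600; Becker $4,200; Halvorsen $500. Sum = $7,000.
Sum already equals the total — no adjustment.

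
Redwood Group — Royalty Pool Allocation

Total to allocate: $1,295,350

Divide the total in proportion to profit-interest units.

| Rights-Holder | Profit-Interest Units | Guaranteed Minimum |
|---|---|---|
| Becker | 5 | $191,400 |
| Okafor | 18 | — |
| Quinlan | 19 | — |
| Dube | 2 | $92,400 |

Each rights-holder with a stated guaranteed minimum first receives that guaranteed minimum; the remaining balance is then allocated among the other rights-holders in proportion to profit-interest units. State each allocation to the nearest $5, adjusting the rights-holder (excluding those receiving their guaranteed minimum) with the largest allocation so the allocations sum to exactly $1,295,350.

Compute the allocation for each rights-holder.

Guaranteed amounts: Becker $191,400; Dube $92,400. Remaining pool $1,011,550.
Remaining pool split over remaining profit-interest units 37: Okafor 492,105.41 → $492,105; Quinlan 519,444.59 → $519,445.

Becker: $191,400 · Okafor: $492,105 · Quinlan: $519,445 · Dube: $92,400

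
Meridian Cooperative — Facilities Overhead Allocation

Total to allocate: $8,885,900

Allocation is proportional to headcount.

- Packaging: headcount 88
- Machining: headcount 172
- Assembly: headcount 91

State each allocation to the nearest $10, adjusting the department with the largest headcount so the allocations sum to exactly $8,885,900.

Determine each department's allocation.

Packaging: $2,227,800 · Machining: $4,354,350 · Assembly: $2,303,750

Sum of headcount: 351.
Proportional shares: Packaging 88/351 × $8,885,900 = 2,227,803.99; Machining 172/351 × $8,885,900 = 4,354,344.16; Assembly 91/351 × $8,885,900 = 2,303,751.85.
At nearest $10: Packaging $2,227,800; Machining $4,354,340; Assembly $2,303,750. Sum = $8,885,890.
Difference $8,885,900 − $8,885,890 = +$10 applied to largest headcount (Machining): Machining becomes $4,354,350.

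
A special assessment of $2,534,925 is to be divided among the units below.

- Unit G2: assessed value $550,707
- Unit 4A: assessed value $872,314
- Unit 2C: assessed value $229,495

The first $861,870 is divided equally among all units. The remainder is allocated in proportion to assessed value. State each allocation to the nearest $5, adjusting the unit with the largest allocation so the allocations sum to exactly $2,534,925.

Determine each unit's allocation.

Equal tier: $861,870 ÷ 3 = $287,290 apiece.
Remainder $1,673,055 by assessed value (total 1,652,516): Unit G2 557,551.70 → $557,550; Unit 4A 883,155.93 → $883,155; Unit 2C 232,347.38 → $232,345.
Rounding difference +$5 on remainder applied to Unit 4A.
Totals: Unit G2 $287,290 + $557,550 = $844,840; Unit 4A $287,290 + $883,160 = $1,170,450; Unit 2C $287,290 + $232,345 = $519,635.

Unit G2: $844,840; Unit 4A: $1,170,450; Unit 2C: $519,635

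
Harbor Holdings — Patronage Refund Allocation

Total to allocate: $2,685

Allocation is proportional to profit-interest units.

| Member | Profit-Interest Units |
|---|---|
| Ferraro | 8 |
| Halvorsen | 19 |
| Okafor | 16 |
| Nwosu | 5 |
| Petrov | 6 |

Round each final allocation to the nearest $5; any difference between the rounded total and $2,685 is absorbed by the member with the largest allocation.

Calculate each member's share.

Ferraro: $400 | Halvorsen: $940 | Okafor: $795 | Nwosu: $250 | Petrov: $300

Profit-interest units total: 54.
Proportional shares: Ferraro 8/54 × $2,685 = 397.78; Halvorsen 19/54 × $2,685 = 944.72; Okafor 16/54 × $2,685 = 795.56; Nwosu 5/54 × $2,685 = 248.61; Petrov 6/54 × $2,685 = 298.33.
Rounded to nearest $5: Ferraro $400; Halvorsen $945; Okafor $795; Nwosu $250; Petrov $300. Sum = $2,690.
Difference $2,685 − $2,690 = −$5 applied to largest allocation (Halvorsen): Halvorsen becomes $940.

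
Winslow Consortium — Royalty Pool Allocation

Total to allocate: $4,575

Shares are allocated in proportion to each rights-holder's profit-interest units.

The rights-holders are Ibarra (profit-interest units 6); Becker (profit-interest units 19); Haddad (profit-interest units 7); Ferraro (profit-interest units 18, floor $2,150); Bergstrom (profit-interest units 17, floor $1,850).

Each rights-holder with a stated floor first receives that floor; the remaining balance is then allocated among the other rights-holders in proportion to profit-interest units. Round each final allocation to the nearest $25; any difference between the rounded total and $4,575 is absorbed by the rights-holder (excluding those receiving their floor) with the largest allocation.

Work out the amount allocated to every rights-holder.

Ibarra: $100 · Becker: $350 · Haddad: $125 · Ferraro: $2,150 · Bergstrom: $1,850

Fund the minimums — Ferraro $2,150; Bergstrom $1,850. Remaining pool $575.
Remaining pool split over remaining profit-interest units 32: Ibarra 107.81 → $100; Becker 341.41 → $350; Haddad 125.78 → $125.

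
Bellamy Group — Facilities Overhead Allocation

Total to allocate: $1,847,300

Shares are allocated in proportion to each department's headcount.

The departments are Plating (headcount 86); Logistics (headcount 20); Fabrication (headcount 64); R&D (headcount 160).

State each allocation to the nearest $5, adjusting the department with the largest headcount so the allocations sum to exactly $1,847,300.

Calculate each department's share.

Plating: $481,420 | Logistics: $111,960 | Fabrication: $358,265 | R&D: $895,655

Sum of headcount: 330.
Raw shares: Plating 86/330 × $1,847,300 = 481,417.58; Logistics 20/330 × $1,847,300 = 111,957.58; Fabrication 64/330 × $1,847,300 = 358,264.24; R&D 160/330 × $1,847,300 = 895,660.61.
After rounding ($5): Plating $481,420; Logistics $111,960; Fabrication $358,265; R&D $895,660. Sum = $1,847,305.
Difference $1,847,300 − $1,847,305 = −$5 applied to largest headcount (R&D): R&D becomes $895,655.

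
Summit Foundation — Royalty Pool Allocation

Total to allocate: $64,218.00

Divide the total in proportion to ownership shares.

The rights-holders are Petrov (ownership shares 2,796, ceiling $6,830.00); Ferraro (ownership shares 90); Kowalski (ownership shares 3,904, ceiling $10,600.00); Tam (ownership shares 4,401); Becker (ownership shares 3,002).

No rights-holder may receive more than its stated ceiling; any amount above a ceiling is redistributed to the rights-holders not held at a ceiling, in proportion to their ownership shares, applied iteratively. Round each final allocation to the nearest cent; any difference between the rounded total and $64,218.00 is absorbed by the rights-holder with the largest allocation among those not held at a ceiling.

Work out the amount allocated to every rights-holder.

Sum of ownership shares: 14,193.
Proportional shares (ignoring caps): Petrov 12,650.8510; Ferraro 407.2162; Kowalski 17,664.1353; Tam 19,912.8738; Becker 13,582.9237.
Held at cap: Petrov ($6,830.00), Kowalski ($10,600.00); remaining pool $46,788.00 reallocated over remaining ownership shares 7,493.
Shares after redistribution: Ferraro 561.9805 → $561.98; Tam 27,480.8472 → $27,480.85; Becker 18,745.1723 → $18,745.17.

Petrov: $6,830.00 · Ferraro: $561.98 · Kowalski: $10,600.00 · Tam: $27,480.85 · Becker: $18,745.17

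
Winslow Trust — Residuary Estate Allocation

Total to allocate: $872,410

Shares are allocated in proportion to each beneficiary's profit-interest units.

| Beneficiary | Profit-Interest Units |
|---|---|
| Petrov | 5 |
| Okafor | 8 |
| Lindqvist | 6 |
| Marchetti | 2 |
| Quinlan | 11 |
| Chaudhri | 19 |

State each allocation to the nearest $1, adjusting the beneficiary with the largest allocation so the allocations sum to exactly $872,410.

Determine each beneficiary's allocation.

Sum of profit-interest units: 51.
Proportional shares: Petrov 5/51 × $872,410 = 85,530.39; Okafor 8/51 × $872,410 = 136,848.63; Lindqvist 6/51 × $872,410 = 102,636.47; Marchetti 2/51 × $872,410 = 34,212.16; Quinlan 11/51 × $872,410 = 188,166.86; Chaudhri 19/51 × $872,410 = 325,015.49.
At nearest $1: Petrov $85,530; Okafor $136,849; Lindqvist $102,636; Marchetti $34,212; Quinlan $188,167; Chaudhri $325,015. Sum = $872,409.
Difference $872,410 − $872,409 = +$1 applied to largest allocation (Chaudhri): Chaudhri becomes $325,016.

Petrov: $85,530 · Okafor: $136,849 · Lindqvist: $102,636 · Marchetti: $34,212 · Quinlan: $188,167 · Chaudhri: $325,016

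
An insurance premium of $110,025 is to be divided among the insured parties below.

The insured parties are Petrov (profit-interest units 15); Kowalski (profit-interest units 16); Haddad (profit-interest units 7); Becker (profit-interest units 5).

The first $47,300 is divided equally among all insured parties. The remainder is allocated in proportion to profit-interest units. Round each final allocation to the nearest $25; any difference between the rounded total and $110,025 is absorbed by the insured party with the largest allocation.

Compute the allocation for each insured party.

Petrov: $33,700 | Kowalski: $35,175 | Haddad: $22,025 | Becker: $19,125

Equal tier: $47,300 ÷ 4 = $11,825 apiece.
Remainder $62,725 by profit-interest units (total 43): Petrov 21,880.81 → $21,875; Kowalski 23,339.53 → $23,350; Haddad 10,211.05 → $10,200; Becker 7,293.60 → $7,300.
Totals: Petrov $11,825 + $21,875 = $33,700; Kowalski $11,825 + $23,350 = $35,175; Haddad $11,825 + $10,200 = $22,025; Becker $11,825 + $7,300 = $19,125.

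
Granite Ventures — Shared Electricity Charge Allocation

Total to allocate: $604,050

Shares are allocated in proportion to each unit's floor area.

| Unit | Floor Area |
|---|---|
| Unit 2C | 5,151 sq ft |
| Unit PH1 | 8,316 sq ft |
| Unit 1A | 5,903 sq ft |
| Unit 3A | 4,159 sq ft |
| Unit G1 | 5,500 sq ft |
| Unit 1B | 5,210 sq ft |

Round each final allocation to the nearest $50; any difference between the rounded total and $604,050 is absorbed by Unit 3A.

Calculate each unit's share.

Unit 2C: $90,850 · Unit PH1: $146,700 · Unit 1A: $104,150 · Unit 3A: $73,400 · Unit G1: $97,050 · Unit 1B: $91,900

Combined floor area = 34,239.
Proportional shares: Unit 2C 5,151/34,239 × $604,050 = 90,874.78; Unit PH1 8,316/34,239 × $604,050 = 146,712.22; Unit 1A 5,903/34,239 × $604,050 = 104,141.68; Unit 3A 4,159/34,239 × $604,050 = 73,373.75; Unit G1 5,500/34,239 × $604,050 = 97,031.89; Unit 1B 5,210/34,239 × $604,050 = 91,915.67.
At nearest $50: Unit 2C $90,850; Unit PH1 $146,700; Unit 1A $104,150; Unit 3A $73,350; Unit G1 $97,050; Unit 1B $91,900. Sum = $604,000.
Difference $604,050 − $604,000 = +$50 applied to Unit 3A: Unit 3A becomes $73,400.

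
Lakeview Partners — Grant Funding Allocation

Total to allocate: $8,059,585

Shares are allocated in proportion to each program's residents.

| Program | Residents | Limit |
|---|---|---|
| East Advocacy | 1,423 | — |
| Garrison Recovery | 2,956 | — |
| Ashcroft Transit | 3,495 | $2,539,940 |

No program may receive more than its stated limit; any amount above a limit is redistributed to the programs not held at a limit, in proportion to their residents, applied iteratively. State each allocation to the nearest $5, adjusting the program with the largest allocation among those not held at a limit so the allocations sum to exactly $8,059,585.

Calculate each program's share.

Total residents = 7,874.
Unconstrained shares: East Advocacy 1,456,539.17; Garrison Recovery 3,025,670.98; Ashcroft Transit 3,577,374.85.
Cap binds for Ashcroft Transit ($2,539,940); residual $5,519,645 reallocated over remaining residents 4,379.
Shares after redistribution: East Advocacy 1,793,664.04 → $1,793,665; Garrison Recovery 3,725,980.96 → $3,725,980.

East Advocacy: $1,793,665; Garrison Recovery: $3,725,980; Ashcroft Transit: $2,539,940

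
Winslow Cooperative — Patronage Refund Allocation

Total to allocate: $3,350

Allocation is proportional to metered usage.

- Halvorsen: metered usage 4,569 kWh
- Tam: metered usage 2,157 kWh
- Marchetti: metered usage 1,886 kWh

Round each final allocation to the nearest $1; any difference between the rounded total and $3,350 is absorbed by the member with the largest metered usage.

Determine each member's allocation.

Halvorsen: $1,777 | Tam: $839 | Marchetti: $734

Sum of metered usage: 4,569 + 2,157 + 1,886 = 8,612.
Unrounded shares: Halvorsen 1,777.30; Tam 839.06; Marchetti 733.64.
Rounded to nearest $1: Halvorsen $1,777; Tam $839; Marchetti $734. Sum = $3,350.
Rounded total matches; no reconciliation needed.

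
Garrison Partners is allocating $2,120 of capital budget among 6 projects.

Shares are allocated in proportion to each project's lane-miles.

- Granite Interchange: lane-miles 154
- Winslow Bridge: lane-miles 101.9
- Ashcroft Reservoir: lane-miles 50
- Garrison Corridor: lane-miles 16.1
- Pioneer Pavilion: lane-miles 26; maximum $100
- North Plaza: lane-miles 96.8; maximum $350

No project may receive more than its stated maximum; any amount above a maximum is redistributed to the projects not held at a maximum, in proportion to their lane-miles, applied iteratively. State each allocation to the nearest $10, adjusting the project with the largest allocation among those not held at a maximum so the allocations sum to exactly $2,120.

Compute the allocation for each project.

Lane-miles total: 444.8.
Proportional shares (ignoring caps): Granite Interchange 733.99; Winslow Bridge 485.67; Ashcroft Reservoir 238.31; Garrison Corridor 76.74; Pioneer Pavilion 123.92; North Plaza 461.37.
Capped: Pioneer Pavilion ($100), North Plaza ($350); remaining pool $1,670 reallocated over remaining lane-miles 322.
Remaining shares: Granite Interchange 798.70 → $800; Winslow Bridge 528.49 → $530; Ashcroft Reservoir 259.32 → $260; Garrison Corridor 83.50 → $80.

Granite Interchange: $800 · Winslow Bridge: $530 · Ashcroft Reservoir: $260 · Garrison Corridor: $80 · Pioneer Pavilion: $100 · North Plaza: $350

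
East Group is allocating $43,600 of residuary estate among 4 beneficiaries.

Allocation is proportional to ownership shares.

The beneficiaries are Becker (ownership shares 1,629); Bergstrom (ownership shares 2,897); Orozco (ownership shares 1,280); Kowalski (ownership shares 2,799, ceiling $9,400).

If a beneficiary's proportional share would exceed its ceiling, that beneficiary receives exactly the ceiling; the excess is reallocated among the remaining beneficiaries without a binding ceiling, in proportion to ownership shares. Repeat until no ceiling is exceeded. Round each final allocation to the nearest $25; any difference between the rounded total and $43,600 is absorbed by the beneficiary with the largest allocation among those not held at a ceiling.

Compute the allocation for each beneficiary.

Becker: $9,600 | Bergstrom: $17,050 | Orozco: $7,550 | Kowalski: $9,400

Sum of ownership shares: 8,605.
Proportional shares (ignoring caps): Becker 8,253.85; Bergstrom 14,678.58; Orozco 6,485.53; Kowalski 14,182.03.
Capped: Kowalski ($9,400); residual $34,200 reallocated over remaining ownership shares 5,806.
Shares after redistribution: Becker 9,595.56 → $9,600; Bergstrom 17,064.66 → $17,075; Orozco 7,539.79 → $7,550.
Rounding difference −$25 applied to Bergstrom → $17,050.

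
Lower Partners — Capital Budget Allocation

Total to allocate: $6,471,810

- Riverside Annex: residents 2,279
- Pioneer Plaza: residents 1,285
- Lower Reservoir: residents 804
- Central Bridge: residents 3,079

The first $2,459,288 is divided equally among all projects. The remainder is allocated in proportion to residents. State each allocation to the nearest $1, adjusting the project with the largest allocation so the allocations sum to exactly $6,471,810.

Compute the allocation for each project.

Riverside Annex: $1,842,771 · Pioneer Plaza: $1,307,194 · Lower Reservoir: $1,048,026 · Central Bridge: $2,273,819

$2,459,288 shared equally gives $614,822 per project.
Remainder $4,012,522 by residents (total 7,447): Riverside Annex 1,227,949.19 → $1,227,949; Pioneer Plaza 692,371.53 → $692,372; Lower Reservoir 433,203.66 → $433,204; Central Bridge 1,658,997.61 → $1,658,998.
Rounding difference −$1 on remainder applied to Central Bridge.
Totals: Riverside Annex $614,822 + $1,227,949 = $1,842,771; Pioneer Plaza $614,822 + $692,372 = $1,307,194; Lower Reservoir $614,822 + $433,204 = $1,048,026; Central Bridge $614,822 + $1,658,997 = $2,273,819.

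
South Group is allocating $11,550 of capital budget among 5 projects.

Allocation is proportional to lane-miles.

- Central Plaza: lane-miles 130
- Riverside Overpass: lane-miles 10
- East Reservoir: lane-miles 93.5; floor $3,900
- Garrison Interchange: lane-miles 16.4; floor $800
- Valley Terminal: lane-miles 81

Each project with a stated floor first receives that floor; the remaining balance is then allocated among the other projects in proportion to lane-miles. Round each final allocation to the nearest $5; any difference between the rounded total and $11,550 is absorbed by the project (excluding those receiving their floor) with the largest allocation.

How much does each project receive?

Central Plaza: $4,030 | Riverside Overpass: $310 | East Reservoir: $3,900 | Garrison Interchange: $800 | Valley Terminal: $2,510

Guaranteed amounts: East Reservoir $3,900; Garrison Interchange $800. Residual $6,850.
Residual split over remaining lane-miles 221: Central Plaza 4,029.41 → $4,030; Riverside Overpass 309.95 → $310; Valley Terminal 2,510.63 → $2,510.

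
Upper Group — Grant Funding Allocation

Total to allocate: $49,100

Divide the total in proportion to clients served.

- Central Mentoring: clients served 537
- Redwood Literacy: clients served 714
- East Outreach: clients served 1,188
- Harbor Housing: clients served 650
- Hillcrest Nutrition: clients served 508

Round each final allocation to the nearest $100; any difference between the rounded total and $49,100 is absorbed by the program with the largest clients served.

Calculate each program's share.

Central Mentoring: $7,300 | Redwood Literacy: $9,700 | East Outreach: $16,300 | Harbor Housing: $8,900 | Hillcrest Nutrition: $6,900

Combined clients served = 3,597.
Unrounded shares: Central Mentoring 537/3,597 × $49,100 = 7,330.19; Redwood Literacy 714/3,597 × $49,100 = 9,746.29; East Outreach 1,188/3,597 × $49,100 = 16,216.51; Harbor Housing 650/3,597 × $49,100 = 8,872.67; Hillcrest Nutrition 508/3,597 × $49,100 = 6,934.33.
Rounded to nearest $100: Central Mentoring $7,300; Redwood Literacy $9,700; East Outreach $16,200; Harbor Housing $8,900; Hillcrest Nutrition $6,900. Sum = $49,000.
Difference $49,100 − $49,000 = +$100 applied to largest clients served (East Outreach): East Outreach becomes $16,300.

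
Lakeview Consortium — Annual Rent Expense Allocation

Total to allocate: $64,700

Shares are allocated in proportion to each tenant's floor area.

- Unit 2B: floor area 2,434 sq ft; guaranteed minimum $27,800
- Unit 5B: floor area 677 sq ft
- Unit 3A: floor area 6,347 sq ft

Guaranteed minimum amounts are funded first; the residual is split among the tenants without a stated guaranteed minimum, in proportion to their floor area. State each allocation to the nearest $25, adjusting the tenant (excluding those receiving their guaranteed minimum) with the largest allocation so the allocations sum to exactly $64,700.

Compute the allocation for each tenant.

Unit 2B: $27,800; Unit 5B: $3,550; Unit 3A: $33,350

Minimums first: Unit 2B $27,800. Balance $36,900.
Balance split over remaining floor area 7,024: Unit 5B 3,556.56 → $3,550; Unit 3A 33,343.44 → $33,350.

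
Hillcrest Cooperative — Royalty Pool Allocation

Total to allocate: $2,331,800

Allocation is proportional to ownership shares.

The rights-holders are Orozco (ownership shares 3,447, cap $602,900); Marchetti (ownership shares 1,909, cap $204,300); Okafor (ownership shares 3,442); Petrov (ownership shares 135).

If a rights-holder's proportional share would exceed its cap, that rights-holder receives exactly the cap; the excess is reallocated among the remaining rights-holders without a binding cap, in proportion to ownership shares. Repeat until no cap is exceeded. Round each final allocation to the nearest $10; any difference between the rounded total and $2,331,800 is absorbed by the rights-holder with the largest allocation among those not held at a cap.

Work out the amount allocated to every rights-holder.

Total ownership shares = 8,933.
Proportional shares (ignoring caps): Orozco 899,777.75; Marchetti 498,310.33; Okafor 898,472.58; Petrov 35,239.34.
Cap binds for Orozco ($602,900), Marchetti ($204,300); balance $1,524,600 reallocated over remaining ownership shares 3,577.
Remaining shares: Okafor 1,467,059.88 → $1,467,060; Petrov 57,540.12 → $57,540.

Orozco: $602,900; Marchetti: $204,300; Okafor: $1,467,060; Petrov: $57,540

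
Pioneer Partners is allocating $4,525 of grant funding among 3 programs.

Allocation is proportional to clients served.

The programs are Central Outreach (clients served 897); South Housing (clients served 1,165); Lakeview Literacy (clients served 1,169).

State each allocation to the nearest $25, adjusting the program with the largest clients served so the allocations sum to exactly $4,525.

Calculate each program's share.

Central Outreach: $1,250; South Housing: $1,625; Lakeview Literacy: $1,650

Combined clients served = 3,231.
Pro-rata amounts: Central Outreach 897/3,231 × $4,525 = 1,256.24; South Housing 1,165/3,231 × $4,525 = 1,631.58; Lakeview Literacy 1,169/3,231 × $4,525 = 1,637.18.
At nearest $25: Central Outreach $1,250; South Housing $1,625; Lakeview Literacy $1,625. Sum = $4,500.
Difference $4,525 − $4,500 = +$25 applied to largest clients served (Lakeview Literacy): Lakeview Literacy becomes $1,650.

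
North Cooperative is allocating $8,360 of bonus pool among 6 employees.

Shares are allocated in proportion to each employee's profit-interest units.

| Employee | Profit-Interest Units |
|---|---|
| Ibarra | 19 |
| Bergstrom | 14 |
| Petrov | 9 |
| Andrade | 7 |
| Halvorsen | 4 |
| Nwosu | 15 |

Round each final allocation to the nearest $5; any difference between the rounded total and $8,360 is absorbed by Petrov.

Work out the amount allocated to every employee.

Ibarra: $2,335 | Bergstrom: $1,720 | Petrov: $1,110 | Andrade: $860 | Halvorsen: $490 | Nwosu: $1,845

Sum of profit-interest units: 68.
Unrounded shares: Ibarra 19/68 × $8,360 = 2,335.88; Bergstrom 14/68 × $8,360 = 1,721.18; Petrov 9/68 × $8,360 = 1,106.47; Andrade 7/68 × $8,360 = 860.59; Halvorsen 4/68 × $8,360 = 491.76; Nwosu 15/68 × $8,360 = 1,844.12.
Rounded to nearest $5: Ibarra $2,335; Bergstrom $1,720; Petrov $1,105; Andrade $860; Halvorsen $490; Nwosu $1,845. Sum = $8,355.
Difference $8,360 − $8,355 = +$5 applied to Petrov: Petrov becomes $1,110.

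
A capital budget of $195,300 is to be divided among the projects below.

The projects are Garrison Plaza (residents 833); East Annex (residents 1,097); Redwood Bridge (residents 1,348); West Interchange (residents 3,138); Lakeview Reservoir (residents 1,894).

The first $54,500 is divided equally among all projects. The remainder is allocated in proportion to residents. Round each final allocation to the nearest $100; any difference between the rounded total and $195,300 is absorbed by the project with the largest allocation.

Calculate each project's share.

$54,500 shared equally gives $10,900 per project.
Remainder $140,800 by residents (total 8,310): Garrison Plaza 14,113.89 → $14,100; East Annex 18,586.96 → $18,600; Redwood Bridge 22,839.76 → $22,800; West Interchange 53,168.52 → $53,200; Lakeview Reservoir 32,090.88 → $32,100.
Totals: Garrison Plaza $10,900 + $14,100 = $25,000; East Annex $10,900 + $18,600 = $29,500; Redwood Bridge $10,900 + $22,800 = $33,700; West Interchange $10,900 + $53,200 = $64,100; Lakeview Reservoir $10,900 + $32,100 = $43,000.

Garrison Plaza: $25,000 | East Annex: $29,500 | Redwood Bridge: $33,700 | West Interchange: $64,100 | Lakeview Reservoir: $43,000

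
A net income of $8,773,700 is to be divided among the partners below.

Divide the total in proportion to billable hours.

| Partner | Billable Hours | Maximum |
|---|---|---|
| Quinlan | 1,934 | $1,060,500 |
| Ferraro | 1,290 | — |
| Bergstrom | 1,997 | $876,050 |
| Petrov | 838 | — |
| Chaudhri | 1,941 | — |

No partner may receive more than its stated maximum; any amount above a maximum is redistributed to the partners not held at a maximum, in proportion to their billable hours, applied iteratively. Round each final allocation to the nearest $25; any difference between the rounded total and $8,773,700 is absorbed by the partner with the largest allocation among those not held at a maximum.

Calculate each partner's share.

Quinlan: $1,060,500 · Ferraro: $2,167,600 · Bergstrom: $876,050 · Petrov: $1,408,100 · Chaudhri: $3,261,450

Combined billable hours = 8,000.
Proportional shares (ignoring caps): Quinlan 2,121,041.98; Ferraro 1,414,759.12; Bergstrom 2,190,134.86; Petrov 919,045.07; Chaudhri 2,128,718.96.
Capped: Quinlan ($1,060,500), Bergstrom ($876,050); remaining pool $6,837,150 reallocated over remaining billable hours 4,069.
Shares after redistribution: Ferraro 2,167,589.95 → $2,167,600; Petrov 1,408,093.32 → $1,408,100; Chaudhri 3,261,466.74 → $3,261,475.
Rounding difference −$25 applied to Chaudhri → $3,261,450.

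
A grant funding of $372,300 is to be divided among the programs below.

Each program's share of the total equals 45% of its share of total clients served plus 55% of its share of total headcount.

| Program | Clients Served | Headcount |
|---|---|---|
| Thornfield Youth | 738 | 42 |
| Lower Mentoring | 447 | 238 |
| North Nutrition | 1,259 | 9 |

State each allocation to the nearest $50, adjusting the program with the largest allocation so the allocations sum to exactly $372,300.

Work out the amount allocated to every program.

Thornfield Youth: $80,350 · Lower Mentoring: $199,250 · North Nutrition: $92,700

Clients served total 2,444; headcount total 289.
Combined weights (45% clients served + 55% headcount): Thornfield Youth 0.2158; Lower Mentoring 0.5352; North Nutrition 0.2489.
Raw shares: Thornfield Youth 80,347.77; Lower Mentoring 199,271.63; North Nutrition 92,680.60.
At nearest $50: Thornfield Youth $80,350; Lower Mentoring $199,250; North Nutrition $92,700. Sum = $372,300.
Sum already equals the total — no adjustment.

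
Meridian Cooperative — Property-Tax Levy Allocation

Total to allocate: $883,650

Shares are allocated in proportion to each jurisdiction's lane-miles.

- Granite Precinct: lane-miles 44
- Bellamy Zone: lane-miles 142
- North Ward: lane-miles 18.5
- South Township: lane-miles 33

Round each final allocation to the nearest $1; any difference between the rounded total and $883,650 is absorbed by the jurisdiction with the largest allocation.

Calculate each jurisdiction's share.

Granite Precinct: $163,708; Bellamy Zone: $528,329; North Ward: $68,832; South Township: $122,781

Lane-miles total: 237.5.
Unrounded shares: Granite Precinct 44/237.5 × $883,650 = 163,707.79; Bellamy Zone 142/237.5 × $883,650 = 528,329.68; North Ward 18.5/237.5 × $883,650 = 68,831.68; South Township 33/237.5 × $883,650 = 122,780.84.
After rounding ($1): Granite Precinct $163,708; Bellamy Zone $528,330; North Ward $68,832; South Township $122,781. Sum = $883,651.
Difference $883,650 − $883,651 = −$1 applied to largest allocation (Bellamy Zone): Bellamy Zone becomes $528,329.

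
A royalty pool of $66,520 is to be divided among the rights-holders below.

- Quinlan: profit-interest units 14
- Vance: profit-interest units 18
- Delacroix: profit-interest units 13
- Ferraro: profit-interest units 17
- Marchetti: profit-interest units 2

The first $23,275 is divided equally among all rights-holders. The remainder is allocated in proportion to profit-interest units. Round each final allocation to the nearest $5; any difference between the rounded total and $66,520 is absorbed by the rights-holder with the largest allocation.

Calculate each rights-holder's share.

Quinlan: $14,115 | Vance: $16,820 | Delacroix: $13,440 | Ferraro: $16,140 | Marchetti: $6,005

Equal tier: $23,275 ÷ 5 = $4,655 apiece.
Remainder $43,245 by profit-interest units (total 64): Quinlan 9,459.84 → $9,460; Vance 12,162.66 → $12,165; Delacroix 8,784.14 → $8,785; Ferraro 11,486.95 → $11,485; Marchetti 1,351.41 → $1,350.
Totals: Quinlan $4,655 + $9,460 = $14,115; Vance $4,655 + $12,165 = $16,820; Delacroix $4,655 + $8,785 = $13,440; Ferraro $4,655 + $11,485 = $16,140; Marchetti $4,655 + $1,350 = $6,005.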